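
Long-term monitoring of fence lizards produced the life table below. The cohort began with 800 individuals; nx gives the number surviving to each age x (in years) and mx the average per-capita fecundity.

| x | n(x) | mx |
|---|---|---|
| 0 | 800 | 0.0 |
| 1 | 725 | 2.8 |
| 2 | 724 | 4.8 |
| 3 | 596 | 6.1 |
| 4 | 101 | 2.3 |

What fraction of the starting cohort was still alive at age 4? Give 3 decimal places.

0.126

l_4 = n_4/n_0 = 101/800 = 0.12625 → 0.126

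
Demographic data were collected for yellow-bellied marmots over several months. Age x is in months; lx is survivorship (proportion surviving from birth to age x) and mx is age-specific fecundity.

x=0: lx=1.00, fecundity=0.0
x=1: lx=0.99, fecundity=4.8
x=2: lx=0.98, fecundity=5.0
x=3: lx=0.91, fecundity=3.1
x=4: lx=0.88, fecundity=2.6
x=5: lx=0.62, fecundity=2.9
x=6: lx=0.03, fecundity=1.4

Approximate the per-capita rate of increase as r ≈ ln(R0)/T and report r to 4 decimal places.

1.1263

R0 = Σ lx·mx = 0 + 4.752 + 4.9 + 2.821 + 2.288 + 1.798 + 0.042 = 16.601
Σ x·lx·mx = 41.409; T = 41.409/16.601 = 2.49437…
r ≈ ln(R0)/T = ln(16.601)/2.49437… = 1.126323… → 1.1263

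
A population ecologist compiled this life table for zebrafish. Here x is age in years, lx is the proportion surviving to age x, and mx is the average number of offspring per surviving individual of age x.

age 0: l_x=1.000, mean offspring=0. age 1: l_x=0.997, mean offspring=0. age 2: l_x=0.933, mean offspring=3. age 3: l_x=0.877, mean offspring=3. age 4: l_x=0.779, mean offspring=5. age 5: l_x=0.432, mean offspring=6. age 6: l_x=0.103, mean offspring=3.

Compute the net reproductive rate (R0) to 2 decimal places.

12.23

lx·mx by age: 0, 0, 2.799, 2.631, 3.895, 2.592, 0.309
R0 = Σ lx·mx = 12.226 → 12.23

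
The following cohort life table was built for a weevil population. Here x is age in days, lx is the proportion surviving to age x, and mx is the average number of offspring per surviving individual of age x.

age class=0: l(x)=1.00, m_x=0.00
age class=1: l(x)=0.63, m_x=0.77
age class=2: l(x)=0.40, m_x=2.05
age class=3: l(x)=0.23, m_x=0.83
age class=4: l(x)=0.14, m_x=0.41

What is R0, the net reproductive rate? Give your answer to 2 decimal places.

lx·mx by age: 0, 0.4851, 0.82, 0.1909, 0.0574
R0 = Σ lx·mx = 1.5534 → 1.55

1.55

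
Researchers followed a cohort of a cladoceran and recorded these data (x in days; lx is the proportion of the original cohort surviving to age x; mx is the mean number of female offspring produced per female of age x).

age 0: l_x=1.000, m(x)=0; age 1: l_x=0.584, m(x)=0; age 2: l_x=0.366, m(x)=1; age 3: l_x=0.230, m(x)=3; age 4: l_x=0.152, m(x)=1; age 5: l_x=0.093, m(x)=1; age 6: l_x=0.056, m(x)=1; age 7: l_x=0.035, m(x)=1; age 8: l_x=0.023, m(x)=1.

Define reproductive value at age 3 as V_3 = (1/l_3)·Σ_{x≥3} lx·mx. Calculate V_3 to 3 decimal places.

lx·mx for x ≥ 3: 0.69, 0.152, 0.093, 0.056, 0.035, 0.023 → sum = 1.049
V_3 = 1.049 / l_3 = 1.049 / 0.23 = 4.56087… → 4.561

4.561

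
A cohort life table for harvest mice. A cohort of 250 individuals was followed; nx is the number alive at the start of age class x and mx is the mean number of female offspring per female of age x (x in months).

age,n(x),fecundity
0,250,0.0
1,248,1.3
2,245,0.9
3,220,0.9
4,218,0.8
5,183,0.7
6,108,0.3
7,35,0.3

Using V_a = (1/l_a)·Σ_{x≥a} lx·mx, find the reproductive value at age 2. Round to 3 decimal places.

lx = nx/n0 = nx/250: 1, 0.992, 0.98, 0.88, 0.872, 0.732, 0.432, 0.14
lx·mx for x ≥ 2: 0.882, 0.792, 0.6976, 0.5124, 0.1296, 0.042 → sum = 3.0556
V_2 = 3.0556 / l_2 = 3.0556 / 0.98 = 3.117959… → 3.118

3.118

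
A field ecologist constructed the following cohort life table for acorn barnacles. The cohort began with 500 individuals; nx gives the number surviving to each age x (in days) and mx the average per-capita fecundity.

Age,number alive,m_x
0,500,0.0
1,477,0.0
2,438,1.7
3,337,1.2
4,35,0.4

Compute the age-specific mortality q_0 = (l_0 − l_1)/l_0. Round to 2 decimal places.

lx = nx/n0 = nx/500: 1, 0.954, 0.876, 0.674, 0.07
q_0 = (l_0 − l_1) / l_0 = (1 − 0.954) / 1
     = 0.046 / 1 = 0.046 → 0.05

0.05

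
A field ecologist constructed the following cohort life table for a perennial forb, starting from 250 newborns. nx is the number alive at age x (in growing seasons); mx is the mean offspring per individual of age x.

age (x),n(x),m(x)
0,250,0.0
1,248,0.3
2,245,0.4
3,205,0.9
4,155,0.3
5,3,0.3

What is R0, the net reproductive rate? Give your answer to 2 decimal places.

lx = nx/n0 = nx/250: 1, 0.992, 0.98, 0.82, 0.62, 0.012
lx·mx by age: 0, 0.2976, 0.392, 0.738, 0.186, 0.0036
R0 = Σ lx·mx = 1.6172 → 1.62

1.62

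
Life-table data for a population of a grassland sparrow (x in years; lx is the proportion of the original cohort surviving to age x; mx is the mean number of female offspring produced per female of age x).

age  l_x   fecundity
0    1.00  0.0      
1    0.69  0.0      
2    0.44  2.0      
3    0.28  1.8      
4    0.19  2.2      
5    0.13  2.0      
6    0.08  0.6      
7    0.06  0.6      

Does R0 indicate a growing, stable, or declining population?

R0 = Σ lx·mx = 0 + 0 + 0.88 + 0.504 + 0.418 + 0.26 + 0.048 + 0.036 = 2.146
R0 > 1, so the population is growing.

growing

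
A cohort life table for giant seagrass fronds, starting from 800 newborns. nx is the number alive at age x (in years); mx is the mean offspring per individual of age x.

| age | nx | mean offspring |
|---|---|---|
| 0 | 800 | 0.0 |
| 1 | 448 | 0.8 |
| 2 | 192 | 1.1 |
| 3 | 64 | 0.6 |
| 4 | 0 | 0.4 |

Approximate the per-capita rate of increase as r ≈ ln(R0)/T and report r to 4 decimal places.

lx = nx/n0 = nx/800: 1, 0.56, 0.24, 0.08, 0
R0 = Σ lx·mx = 0 + 0.448 + 0.264 + 0.048 + 0 = 0.76
Σ x·lx·mx = 1.12; T = 1.12/0.76 = 1.47368…
r ≈ ln(R0)/T = ln(0.76)/1.47368… = -0.186225… → -0.1862

-0.1862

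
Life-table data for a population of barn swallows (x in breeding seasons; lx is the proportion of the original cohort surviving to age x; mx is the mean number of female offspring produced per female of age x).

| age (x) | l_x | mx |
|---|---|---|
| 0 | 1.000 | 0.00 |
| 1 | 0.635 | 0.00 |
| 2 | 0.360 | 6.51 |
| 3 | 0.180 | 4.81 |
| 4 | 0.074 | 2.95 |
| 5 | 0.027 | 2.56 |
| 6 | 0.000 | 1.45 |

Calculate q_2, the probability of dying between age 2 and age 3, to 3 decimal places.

0.500

q_2 = (l_2 − l_3) / l_2 = (0.36 − 0.18) / 0.36
     = 0.18 / 0.36 = 0.5 → 0.500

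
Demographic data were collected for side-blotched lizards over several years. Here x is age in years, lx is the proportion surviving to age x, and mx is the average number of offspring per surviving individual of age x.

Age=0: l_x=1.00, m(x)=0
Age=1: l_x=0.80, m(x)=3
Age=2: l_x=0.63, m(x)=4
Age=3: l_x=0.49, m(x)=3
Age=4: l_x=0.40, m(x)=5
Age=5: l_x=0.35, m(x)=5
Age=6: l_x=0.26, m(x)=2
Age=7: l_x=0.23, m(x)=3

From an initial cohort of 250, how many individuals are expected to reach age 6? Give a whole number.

65

Expected survivors = N0 · l_6 = 250 × 0.26 = 65 → 65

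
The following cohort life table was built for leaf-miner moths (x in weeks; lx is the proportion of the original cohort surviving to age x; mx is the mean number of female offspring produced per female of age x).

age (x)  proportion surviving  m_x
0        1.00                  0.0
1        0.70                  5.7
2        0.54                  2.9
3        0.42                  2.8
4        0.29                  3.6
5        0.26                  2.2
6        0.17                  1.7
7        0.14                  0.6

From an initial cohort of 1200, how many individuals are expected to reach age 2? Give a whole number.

Expected survivors = N0 · l_2 = 1200 × 0.54 = 648 → 648

648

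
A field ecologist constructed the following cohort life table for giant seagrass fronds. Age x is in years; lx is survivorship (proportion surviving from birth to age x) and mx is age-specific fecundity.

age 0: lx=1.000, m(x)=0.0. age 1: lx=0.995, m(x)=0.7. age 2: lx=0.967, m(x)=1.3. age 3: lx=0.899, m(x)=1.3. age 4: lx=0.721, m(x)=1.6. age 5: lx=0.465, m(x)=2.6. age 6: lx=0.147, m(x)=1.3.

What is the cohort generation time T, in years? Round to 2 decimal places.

3.26

lx·mx: 0, 0.6965, 1.2571, 1.1687, 1.1536, 1.209, 0.1911 → R0 = 5.676
x·lx·mx: 0, 0.6965, 2.5142, 3.5061, 4.6144, 6.045, 1.1466 → Σ = 18.5228
T = 18.5228 / 5.676 = 3.263354… → 3.26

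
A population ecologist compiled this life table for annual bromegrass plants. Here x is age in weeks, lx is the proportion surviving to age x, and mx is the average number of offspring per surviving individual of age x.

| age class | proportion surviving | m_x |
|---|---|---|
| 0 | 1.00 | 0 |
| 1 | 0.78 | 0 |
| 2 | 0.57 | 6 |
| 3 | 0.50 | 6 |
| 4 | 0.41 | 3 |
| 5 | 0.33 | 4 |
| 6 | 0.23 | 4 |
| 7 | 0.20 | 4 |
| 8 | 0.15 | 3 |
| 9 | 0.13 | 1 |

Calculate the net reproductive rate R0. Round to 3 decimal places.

11.270

lx·mx by age: 0, 0, 3.42, 3, 1.23, 1.32, 0.92, 0.8, 0.45, 0.13
R0 = Σ lx·mx = 11.27 → 11.270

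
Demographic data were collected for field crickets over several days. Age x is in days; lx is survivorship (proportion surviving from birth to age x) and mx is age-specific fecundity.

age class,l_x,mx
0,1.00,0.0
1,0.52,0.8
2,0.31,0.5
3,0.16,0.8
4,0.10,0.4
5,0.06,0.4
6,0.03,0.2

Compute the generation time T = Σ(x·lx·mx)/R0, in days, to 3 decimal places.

lx·mx: 0, 0.416, 0.155, 0.128, 0.04, 0.024, 0.006 → R0 = 0.769
x·lx·mx: 0, 0.416, 0.31, 0.384, 0.16, 0.12, 0.036 → Σ = 1.426
T = 1.426 / 0.769 = 1.854356… → 1.854

1.854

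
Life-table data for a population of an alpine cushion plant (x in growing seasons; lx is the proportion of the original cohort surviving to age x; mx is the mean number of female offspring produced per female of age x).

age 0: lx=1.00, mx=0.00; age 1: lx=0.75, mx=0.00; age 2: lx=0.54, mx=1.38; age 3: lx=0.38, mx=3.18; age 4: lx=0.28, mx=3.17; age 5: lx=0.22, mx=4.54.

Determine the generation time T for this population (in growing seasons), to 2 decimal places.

3.56

lx·mx: 0, 0, 0.7452, 1.2084, 0.8876, 0.9988 → R0 = 3.84
x·lx·mx: 0, 0, 1.4904, 3.6252, 3.5504, 4.994 → Σ = 13.66
T = 13.66 / 3.84 = 3.557292… → 3.56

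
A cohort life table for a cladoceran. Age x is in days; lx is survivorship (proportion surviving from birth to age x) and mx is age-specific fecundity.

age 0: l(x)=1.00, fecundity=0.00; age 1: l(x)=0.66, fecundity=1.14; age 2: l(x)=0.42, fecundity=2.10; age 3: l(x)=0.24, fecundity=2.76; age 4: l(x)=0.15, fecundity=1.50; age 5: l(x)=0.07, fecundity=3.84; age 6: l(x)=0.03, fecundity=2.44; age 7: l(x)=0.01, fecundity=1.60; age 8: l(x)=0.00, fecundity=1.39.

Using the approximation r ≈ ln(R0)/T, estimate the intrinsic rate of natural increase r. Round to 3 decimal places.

0.417

R0 = Σ lx·mx = 0 + 0.7524 + 0.882 + 0.6624 + 0.225 + 0.2688 + 0.0732 + 0.016 + 0 = 2.8798
Σ x·lx·mx = 7.2988; T = 7.2988/2.8798 = 2.53448…
r ≈ ln(R0)/T = ln(2.8798)/2.53448… = 0.41733… → 0.417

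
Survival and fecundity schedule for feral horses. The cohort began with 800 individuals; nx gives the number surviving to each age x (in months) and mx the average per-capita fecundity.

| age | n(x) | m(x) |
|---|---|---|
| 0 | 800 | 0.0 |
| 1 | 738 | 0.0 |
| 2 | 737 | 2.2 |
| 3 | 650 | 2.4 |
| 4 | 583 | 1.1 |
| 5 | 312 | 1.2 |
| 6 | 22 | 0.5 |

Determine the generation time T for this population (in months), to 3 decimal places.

2.953

lx = nx/n0 = nx/800: 1, 0.9225, 0.92125, 0.8125, 0.72875, 0.39, 0.0275
lx·mx: 0, 0, 2.02675, 1.95, 0.801625, 0.468, 0.01375 → R0 = 5.260125
x·lx·mx: 0, 0, 4.0535, 5.85, 3.2065, 2.34, 0.0825 → Σ = 15.5325
T = 15.5325 / 5.260125 = 2.952877… → 2.953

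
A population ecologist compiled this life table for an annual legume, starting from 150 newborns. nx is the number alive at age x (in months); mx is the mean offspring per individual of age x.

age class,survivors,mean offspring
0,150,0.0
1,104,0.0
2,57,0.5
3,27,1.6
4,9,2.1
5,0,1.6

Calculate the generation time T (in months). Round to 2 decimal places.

2.89

lx = nx/n0 = nx/150: 1, 0.69333…, 0.38, 0.18, 0.06, 0
lx·mx: 0, 0, 0.19, 0.288, 0.126, 0 → R0 = 0.604…
x·lx·mx: 0, 0, 0.38, 0.864, 0.504, 0 → Σ = 1.748…
T = 1.748… / 0.604… = 2.89404… → 2.89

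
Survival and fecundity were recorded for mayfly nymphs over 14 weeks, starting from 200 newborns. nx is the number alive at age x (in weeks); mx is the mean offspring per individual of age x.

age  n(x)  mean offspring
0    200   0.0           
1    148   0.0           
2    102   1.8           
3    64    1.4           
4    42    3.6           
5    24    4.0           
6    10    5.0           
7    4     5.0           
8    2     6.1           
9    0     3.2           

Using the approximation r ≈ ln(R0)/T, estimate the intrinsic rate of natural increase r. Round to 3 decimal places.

lx = nx/n0 = nx/200: 1, 0.74, 0.51, 0.32, 0.21, 0.12, 0.05, 0.02, 0.01, 0
R0 = Σ lx·mx = 0 + 0 + 0.918 + 0.448 + 0.756 + 0.48 + 0.25 + 0.1 + 0.061 + 0 = 3.013
Σ x·lx·mx = 11.292; T = 11.292/3.013 = 3.74776…
r ≈ ln(R0)/T = ln(3.013)/3.74776… = 0.29429… → 0.294

0.294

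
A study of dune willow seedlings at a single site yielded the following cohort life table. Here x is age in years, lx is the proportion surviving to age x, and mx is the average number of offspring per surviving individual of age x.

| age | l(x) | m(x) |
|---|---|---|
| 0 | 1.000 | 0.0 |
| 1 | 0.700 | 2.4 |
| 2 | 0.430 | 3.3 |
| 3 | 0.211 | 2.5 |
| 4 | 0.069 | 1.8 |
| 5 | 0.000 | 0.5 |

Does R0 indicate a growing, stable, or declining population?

R0 = Σ lx·mx = 0 + 1.68 + 1.419 + 0.5275 + 0.1242 + 0 = 3.7507
R0 > 1, so the population is growing.

growing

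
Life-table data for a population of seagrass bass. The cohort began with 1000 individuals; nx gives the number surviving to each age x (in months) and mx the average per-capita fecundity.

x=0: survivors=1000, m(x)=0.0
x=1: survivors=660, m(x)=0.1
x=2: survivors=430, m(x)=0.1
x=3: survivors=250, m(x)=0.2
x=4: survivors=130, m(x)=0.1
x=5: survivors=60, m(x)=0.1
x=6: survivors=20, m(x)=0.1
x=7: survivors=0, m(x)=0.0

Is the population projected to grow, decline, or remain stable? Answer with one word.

declining

lx = nx/n0 = nx/1000: 1, 0.66, 0.43, 0.25, 0.13, 0.06, 0.02, 0
R0 = Σ lx·mx = 0 + 0.066 + 0.043 + 0.05 + 0.013 + 0.006 + 0.002 + 0 = 0.18
R0 < 1, so the population is declining.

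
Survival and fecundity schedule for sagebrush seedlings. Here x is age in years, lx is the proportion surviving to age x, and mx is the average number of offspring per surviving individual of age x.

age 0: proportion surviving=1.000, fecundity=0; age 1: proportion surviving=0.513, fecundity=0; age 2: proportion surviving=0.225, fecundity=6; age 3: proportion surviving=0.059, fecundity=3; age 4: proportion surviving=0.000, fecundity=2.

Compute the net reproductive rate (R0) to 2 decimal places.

1.53

lx·mx by age: 0, 0, 1.35, 0.177, 0
R0 = Σ lx·mx = 1.527 → 1.53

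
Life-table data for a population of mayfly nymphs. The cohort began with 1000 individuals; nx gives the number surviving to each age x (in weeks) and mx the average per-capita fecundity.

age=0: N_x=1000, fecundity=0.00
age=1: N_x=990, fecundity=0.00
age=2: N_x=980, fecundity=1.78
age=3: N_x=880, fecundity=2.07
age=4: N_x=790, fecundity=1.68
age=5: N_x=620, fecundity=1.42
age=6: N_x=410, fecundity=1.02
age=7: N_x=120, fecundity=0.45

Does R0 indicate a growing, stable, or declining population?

growing

lx = nx/n0 = nx/1000: 1, 0.99, 0.98, 0.88, 0.79, 0.62, 0.41, 0.12
R0 = Σ lx·mx = 0 + 0 + 1.7444 + 1.8216 + 1.3272 + 0.8804 + 0.4182 + 0.054 = 6.2458
R0 > 1, so the population is growing.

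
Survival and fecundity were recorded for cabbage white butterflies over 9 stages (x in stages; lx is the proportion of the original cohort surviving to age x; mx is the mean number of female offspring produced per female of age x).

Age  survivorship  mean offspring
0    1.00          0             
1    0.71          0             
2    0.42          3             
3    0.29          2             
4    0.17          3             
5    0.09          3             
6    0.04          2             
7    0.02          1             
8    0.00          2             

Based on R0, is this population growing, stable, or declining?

growing

R0 = Σ lx·mx = 0 + 0 + 1.26 + 0.58 + 0.51 + 0.27 + 0.08 + 0.02 + 0 = 2.72
R0 > 1, so the population is growing.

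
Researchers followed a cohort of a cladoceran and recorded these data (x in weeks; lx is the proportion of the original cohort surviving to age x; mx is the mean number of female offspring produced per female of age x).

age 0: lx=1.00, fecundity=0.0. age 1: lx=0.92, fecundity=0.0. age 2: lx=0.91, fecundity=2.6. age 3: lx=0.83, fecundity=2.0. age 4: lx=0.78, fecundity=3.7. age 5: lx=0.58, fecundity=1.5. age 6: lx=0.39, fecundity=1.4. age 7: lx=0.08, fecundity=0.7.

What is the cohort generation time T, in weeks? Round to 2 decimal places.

3.49

lx·mx: 0, 0, 2.366, 1.66, 2.886, 0.87, 0.546, 0.056 → R0 = 8.384
x·lx·mx: 0, 0, 4.732, 4.98, 11.544, 4.35, 3.276, 0.392 → Σ = 29.274
T = 29.274 / 8.384 = 3.491651… → 3.49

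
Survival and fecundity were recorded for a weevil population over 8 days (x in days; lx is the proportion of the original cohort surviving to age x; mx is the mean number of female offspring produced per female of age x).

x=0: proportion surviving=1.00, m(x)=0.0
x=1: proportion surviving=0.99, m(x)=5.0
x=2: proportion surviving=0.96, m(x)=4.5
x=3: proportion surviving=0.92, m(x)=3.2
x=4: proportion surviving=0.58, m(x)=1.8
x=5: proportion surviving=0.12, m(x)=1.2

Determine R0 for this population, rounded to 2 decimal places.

lx·mx by age: 0, 4.95, 4.32, 2.944, 1.044, 0.144
R0 = Σ lx·mx = 13.402 → 13.40

13.40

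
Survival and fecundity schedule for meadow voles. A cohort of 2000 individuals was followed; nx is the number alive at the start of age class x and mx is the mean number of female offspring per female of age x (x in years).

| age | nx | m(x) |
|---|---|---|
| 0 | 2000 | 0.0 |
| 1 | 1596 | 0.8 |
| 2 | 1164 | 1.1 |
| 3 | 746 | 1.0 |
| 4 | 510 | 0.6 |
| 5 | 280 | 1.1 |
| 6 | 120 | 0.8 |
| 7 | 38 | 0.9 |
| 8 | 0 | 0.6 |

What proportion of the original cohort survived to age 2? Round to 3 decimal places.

l_2 = n_2/n_0 = 1164/2000 = 0.582 → 0.582

0.582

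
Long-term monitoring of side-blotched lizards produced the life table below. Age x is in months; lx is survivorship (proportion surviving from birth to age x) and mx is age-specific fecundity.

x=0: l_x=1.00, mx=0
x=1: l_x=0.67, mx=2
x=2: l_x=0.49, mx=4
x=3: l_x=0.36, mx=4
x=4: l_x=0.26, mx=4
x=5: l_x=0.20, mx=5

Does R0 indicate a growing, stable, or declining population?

R0 = Σ lx·mx = 0 + 1.34 + 1.96 + 1.44 + 1.04 + 1 = 6.78
R0 > 1, so the population is growing.

growing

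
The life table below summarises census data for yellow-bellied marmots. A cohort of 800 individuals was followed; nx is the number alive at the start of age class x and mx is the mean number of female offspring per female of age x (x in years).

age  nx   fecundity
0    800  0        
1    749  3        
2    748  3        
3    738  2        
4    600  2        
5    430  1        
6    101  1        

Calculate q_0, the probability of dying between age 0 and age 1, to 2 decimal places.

0.06

lx = nx/n0 = nx/800: 1, 0.93625, 0.935, 0.9225, 0.75, 0.5375, 0.12625
q_0 = (l_0 − l_1) / l_0 = (1 − 0.93625) / 1
     = 0.06375 / 1 = 0.06375 → 0.06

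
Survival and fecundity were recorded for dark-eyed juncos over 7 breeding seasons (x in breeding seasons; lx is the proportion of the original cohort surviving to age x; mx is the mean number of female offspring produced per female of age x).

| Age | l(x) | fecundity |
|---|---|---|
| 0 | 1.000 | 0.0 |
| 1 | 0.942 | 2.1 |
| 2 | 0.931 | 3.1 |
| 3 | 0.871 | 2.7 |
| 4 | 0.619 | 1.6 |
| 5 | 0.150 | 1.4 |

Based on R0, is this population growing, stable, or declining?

R0 = Σ lx·mx = 0 + 1.9782 + 2.8861 + 2.3517 + 0.9904 + 0.21 = 8.4164
R0 > 1, so the population is growing.

growing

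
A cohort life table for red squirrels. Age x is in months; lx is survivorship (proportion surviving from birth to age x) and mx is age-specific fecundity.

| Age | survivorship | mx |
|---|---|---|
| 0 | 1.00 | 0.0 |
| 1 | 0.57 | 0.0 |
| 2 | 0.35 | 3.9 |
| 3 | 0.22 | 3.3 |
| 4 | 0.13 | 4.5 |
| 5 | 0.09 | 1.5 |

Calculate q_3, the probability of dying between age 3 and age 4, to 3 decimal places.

q_3 = (l_3 − l_4) / l_3 = (0.22 − 0.13) / 0.22
     = 0.09 / 0.22 = 0.409091… → 0.409

0.409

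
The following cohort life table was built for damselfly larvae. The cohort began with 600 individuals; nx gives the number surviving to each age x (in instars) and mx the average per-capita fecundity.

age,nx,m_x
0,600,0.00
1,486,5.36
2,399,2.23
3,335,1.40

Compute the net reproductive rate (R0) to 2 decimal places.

lx = nx/n0 = nx/600: 1, 0.81, 0.665, 0.55833…
lx·mx by age: 0, 4.3416, 1.48295, 0.781667…
R0 = Σ lx·mx = 6.606217… → 6.61

6.61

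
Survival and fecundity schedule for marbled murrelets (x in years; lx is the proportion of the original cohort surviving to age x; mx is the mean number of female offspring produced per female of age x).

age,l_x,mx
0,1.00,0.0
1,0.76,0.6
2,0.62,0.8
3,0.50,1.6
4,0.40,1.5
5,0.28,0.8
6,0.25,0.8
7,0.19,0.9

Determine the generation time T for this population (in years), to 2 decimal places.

3.31

lx·mx: 0, 0.456, 0.496, 0.8, 0.6, 0.224, 0.2, 0.171 → R0 = 2.947
x·lx·mx: 0, 0.456, 0.992, 2.4, 2.4, 1.12, 1.2, 1.197 → Σ = 9.765
T = 9.765 / 2.947 = 3.313539… → 3.31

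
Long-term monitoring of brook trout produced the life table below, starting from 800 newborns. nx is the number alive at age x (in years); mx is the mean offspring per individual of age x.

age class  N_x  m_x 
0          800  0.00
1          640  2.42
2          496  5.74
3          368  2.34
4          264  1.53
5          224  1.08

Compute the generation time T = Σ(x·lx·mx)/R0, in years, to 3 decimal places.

lx = nx/n0 = nx/800: 1, 0.8, 0.62, 0.46, 0.33, 0.28
lx·mx: 0, 1.936, 3.5588, 1.0764, 0.5049, 0.3024 → R0 = 7.3785
x·lx·mx: 0, 1.936, 7.1176, 3.2292, 2.0196, 1.512 → Σ = 15.8144
T = 15.8144 / 7.3785 = 2.143308… → 2.143

2.143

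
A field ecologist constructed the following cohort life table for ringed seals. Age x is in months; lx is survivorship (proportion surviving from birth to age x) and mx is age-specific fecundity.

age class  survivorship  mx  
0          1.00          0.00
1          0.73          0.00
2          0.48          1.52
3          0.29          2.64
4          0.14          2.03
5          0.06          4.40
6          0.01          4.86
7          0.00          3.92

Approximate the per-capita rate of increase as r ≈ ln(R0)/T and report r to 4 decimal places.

0.2374

R0 = Σ lx·mx = 0 + 0 + 0.7296 + 0.7656 + 0.2842 + 0.264 + 0.0486 + 0 = 2.092
Σ x·lx·mx = 6.5044; T = 6.5044/2.092 = 3.10918…
r ≈ ln(R0)/T = ln(2.092)/3.10918… = 0.237401… → 0.2374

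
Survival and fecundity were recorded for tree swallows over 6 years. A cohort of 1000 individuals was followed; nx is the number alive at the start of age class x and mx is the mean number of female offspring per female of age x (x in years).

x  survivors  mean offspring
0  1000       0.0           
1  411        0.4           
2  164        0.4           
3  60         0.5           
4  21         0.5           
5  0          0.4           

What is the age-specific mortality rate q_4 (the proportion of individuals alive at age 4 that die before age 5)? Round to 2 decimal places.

1.00

lx = nx/n0 = nx/1000: 1, 0.411, 0.164, 0.06, 0.021, 0
q_4 = (l_4 − l_5) / l_4 = (0.021 − 0) / 0.021
     = 0.021 / 0.021 = 1 → 1.00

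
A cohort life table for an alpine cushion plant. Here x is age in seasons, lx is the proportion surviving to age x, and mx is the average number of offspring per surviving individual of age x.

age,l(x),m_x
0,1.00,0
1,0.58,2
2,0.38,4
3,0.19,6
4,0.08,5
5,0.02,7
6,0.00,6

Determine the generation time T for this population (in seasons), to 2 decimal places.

2.28

lx·mx: 0, 1.16, 1.52, 1.14, 0.4, 0.14, 0 → R0 = 4.36
x·lx·mx: 0, 1.16, 3.04, 3.42, 1.6, 0.7, 0 → Σ = 9.92
T = 9.92 / 4.36 = 2.275229… → 2.28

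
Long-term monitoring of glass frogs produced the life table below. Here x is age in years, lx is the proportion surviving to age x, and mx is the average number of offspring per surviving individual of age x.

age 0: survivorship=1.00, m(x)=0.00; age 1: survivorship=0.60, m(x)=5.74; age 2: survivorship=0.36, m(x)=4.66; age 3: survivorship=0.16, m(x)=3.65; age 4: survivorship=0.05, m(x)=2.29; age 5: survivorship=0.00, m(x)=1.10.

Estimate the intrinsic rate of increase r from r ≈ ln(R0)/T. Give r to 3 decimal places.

R0 = Σ lx·mx = 0 + 3.444 + 1.6776 + 0.584 + 0.1145 + 0 = 5.8201
Σ x·lx·mx = 9.0092; T = 9.0092/5.8201 = 1.54795…
r ≈ ln(R0)/T = ln(5.8201)/1.54795… = 1.13784… → 1.138

1.138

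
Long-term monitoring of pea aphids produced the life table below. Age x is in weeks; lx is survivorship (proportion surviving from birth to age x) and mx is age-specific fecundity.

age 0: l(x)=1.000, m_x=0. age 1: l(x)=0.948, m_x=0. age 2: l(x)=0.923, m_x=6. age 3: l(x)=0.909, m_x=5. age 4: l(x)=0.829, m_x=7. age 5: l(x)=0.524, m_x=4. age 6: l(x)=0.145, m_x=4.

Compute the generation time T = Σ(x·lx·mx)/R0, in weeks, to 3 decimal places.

lx·mx: 0, 0, 5.538, 4.545, 5.803, 2.096, 0.58 → R0 = 18.562
x·lx·mx: 0, 0, 11.076, 13.635, 23.212, 10.48, 3.48 → Σ = 61.883
T = 61.883 / 18.562 = 3.333854… → 3.334

3.334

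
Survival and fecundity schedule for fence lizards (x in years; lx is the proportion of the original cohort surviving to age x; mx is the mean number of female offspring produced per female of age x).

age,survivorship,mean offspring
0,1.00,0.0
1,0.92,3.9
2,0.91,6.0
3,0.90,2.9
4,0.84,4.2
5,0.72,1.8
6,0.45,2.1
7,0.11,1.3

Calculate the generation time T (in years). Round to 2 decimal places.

2.82

lx·mx: 0, 3.588, 5.46, 2.61, 3.528, 1.296, 0.945, 0.143 → R0 = 17.57
x·lx·mx: 0, 3.588, 10.92, 7.83, 14.112, 6.48, 5.67, 1.001 → Σ = 49.601
T = 49.601 / 17.57 = 2.823051… → 2.82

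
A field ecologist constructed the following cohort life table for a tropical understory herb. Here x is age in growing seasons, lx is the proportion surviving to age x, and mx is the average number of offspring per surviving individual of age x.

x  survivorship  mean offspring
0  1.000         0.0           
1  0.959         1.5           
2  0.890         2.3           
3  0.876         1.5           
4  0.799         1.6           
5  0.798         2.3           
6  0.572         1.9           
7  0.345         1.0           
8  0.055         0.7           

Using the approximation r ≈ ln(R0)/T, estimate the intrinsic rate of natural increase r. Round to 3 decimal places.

0.636

R0 = Σ lx·mx = 0 + 1.4385 + 2.047 + 1.314 + 1.2784 + 1.8354 + 1.0868 + 0.345 + 0.0385 = 9.3836
Σ x·lx·mx = 33.0089; T = 33.0089/9.3836 = 3.51772…
r ≈ ln(R0)/T = ln(9.3836)/3.51772… = 0.63648… → 0.636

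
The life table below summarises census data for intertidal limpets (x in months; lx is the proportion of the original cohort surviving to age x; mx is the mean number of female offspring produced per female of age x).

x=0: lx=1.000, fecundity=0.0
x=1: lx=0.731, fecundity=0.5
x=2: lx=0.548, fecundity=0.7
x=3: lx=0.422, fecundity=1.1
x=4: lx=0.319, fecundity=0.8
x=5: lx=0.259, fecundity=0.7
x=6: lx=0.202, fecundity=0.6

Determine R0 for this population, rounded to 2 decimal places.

lx·mx by age: 0, 0.3655, 0.3836, 0.4642, 0.2552, 0.1813, 0.1212
R0 = Σ lx·mx = 1.771 → 1.77

1.77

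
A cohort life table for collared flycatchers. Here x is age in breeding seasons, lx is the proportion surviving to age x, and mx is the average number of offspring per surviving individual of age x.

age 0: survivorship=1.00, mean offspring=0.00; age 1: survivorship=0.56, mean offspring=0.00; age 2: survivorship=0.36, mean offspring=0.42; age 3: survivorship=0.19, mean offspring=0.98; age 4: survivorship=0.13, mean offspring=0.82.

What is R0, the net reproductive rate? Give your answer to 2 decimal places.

lx·mx by age: 0, 0, 0.1512, 0.1862, 0.1066
R0 = Σ lx·mx = 0.444 → 0.44

0.44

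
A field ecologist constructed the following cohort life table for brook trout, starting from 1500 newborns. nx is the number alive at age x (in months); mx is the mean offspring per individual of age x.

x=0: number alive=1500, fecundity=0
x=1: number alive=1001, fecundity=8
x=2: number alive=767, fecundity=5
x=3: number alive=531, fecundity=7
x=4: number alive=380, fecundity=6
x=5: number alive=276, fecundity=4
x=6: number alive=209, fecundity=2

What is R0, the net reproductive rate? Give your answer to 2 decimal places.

12.91

lx = nx/n0 = nx/1500: 1, 0.66733…, 0.51133…, 0.354, 0.25333…, 0.184, 0.13933…
lx·mx by age: 0, 5.338667…, 2.556667…, 2.478, 1.52…, 0.736, 0.278667…
R0 = Σ lx·mx = 12.908… → 12.91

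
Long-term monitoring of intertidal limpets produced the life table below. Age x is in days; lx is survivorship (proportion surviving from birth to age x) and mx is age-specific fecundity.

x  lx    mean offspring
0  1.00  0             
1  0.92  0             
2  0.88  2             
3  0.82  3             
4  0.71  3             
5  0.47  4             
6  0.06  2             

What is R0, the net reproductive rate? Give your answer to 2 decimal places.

8.35

lx·mx by age: 0, 0, 1.76, 2.46, 2.13, 1.88, 0.12
R0 = Σ lx·mx = 8.35 → 8.35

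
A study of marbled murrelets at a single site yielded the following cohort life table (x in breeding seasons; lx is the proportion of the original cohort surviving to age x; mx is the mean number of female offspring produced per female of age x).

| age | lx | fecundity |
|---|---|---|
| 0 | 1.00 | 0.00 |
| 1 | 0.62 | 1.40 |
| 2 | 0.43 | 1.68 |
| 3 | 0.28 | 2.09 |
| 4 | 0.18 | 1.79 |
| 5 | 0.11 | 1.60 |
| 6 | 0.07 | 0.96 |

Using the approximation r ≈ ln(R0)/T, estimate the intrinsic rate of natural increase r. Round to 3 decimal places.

0.416

R0 = Σ lx·mx = 0 + 0.868 + 0.7224 + 0.5852 + 0.3222 + 0.176 + 0.0672 = 2.741
Σ x·lx·mx = 6.6404; T = 6.6404/2.741 = 2.42262…
r ≈ ln(R0)/T = ln(2.741)/2.42262… = 0.41621… → 0.416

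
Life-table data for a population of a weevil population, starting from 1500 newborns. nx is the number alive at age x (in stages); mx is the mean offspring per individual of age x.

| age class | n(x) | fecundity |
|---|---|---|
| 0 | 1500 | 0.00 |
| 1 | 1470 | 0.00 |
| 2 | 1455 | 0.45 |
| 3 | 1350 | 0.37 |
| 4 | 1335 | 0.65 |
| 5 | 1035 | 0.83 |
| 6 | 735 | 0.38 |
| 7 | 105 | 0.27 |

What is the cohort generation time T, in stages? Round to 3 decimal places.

lx = nx/n0 = nx/1500: 1, 0.98, 0.97, 0.9, 0.89, 0.69, 0.49, 0.07
lx·mx: 0, 0, 0.4365, 0.333, 0.5785, 0.5727, 0.1862, 0.0189 → R0 = 2.1258
x·lx·mx: 0, 0, 0.873, 0.999, 2.314, 2.8635, 1.1172, 0.1323 → Σ = 8.299
T = 8.299 / 2.1258 = 3.903942… → 3.904

3.904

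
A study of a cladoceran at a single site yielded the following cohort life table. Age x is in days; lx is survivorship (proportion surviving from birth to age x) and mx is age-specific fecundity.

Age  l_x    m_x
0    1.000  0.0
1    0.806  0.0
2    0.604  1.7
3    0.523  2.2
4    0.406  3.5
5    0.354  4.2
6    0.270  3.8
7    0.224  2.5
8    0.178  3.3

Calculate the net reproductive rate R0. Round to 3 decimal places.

7.259

lx·mx by age: 0, 0, 1.0268, 1.1506, 1.421, 1.4868, 1.026, 0.56, 0.5874
R0 = Σ lx·mx = 7.2586 → 7.259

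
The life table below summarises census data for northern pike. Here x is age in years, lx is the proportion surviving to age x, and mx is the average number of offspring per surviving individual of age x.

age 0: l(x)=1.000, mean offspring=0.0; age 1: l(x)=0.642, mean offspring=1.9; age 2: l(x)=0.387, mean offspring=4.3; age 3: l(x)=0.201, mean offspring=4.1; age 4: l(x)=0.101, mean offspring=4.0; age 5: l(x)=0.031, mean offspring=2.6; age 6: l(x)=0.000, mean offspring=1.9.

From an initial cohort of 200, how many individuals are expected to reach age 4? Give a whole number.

20

Expected survivors = N0 · l_4 = 200 × 0.101 = 20.2 → 20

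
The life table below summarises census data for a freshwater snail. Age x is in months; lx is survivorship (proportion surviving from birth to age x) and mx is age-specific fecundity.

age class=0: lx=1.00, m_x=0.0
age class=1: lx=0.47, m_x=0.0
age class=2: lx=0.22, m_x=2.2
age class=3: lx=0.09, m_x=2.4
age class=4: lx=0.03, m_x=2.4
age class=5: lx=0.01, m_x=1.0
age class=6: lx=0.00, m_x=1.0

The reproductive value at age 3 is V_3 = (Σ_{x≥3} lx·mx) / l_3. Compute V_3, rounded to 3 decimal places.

3.311

lx·mx for x ≥ 3: 0.216, 0.072, 0.01, 0 → sum = 0.298
V_3 = 0.298 / l_3 = 0.298 / 0.09 = 3.311111… → 3.311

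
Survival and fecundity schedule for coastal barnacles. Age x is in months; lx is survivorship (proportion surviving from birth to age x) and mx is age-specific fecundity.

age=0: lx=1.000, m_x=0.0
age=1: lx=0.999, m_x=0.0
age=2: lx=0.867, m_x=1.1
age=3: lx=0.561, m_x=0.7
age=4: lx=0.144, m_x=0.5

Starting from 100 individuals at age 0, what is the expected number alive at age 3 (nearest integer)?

Expected survivors = N0 · l_3 = 100 × 0.561 = 56.1 → 56

56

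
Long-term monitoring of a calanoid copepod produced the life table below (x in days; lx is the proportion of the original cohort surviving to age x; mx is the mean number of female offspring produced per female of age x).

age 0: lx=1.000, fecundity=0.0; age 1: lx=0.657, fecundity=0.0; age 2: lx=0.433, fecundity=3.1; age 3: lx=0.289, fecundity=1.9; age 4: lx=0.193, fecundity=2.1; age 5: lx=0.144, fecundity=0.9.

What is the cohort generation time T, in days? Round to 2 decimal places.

2.72

lx·mx: 0, 0, 1.3423, 0.5491, 0.4053, 0.1296 → R0 = 2.4263
x·lx·mx: 0, 0, 2.6846, 1.6473, 1.6212, 0.648 → Σ = 6.6011
T = 6.6011 / 2.4263 = 2.720645… → 2.72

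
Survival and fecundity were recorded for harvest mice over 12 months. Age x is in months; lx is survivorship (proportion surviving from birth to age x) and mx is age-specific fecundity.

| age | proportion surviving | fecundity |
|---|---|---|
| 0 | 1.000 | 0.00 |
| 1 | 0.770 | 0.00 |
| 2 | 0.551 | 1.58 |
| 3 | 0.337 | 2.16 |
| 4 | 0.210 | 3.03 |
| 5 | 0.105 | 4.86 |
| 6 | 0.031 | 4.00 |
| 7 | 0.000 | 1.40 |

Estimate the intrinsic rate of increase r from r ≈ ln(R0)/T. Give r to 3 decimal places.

0.310

R0 = Σ lx·mx = 0 + 0 + 0.87058 + 0.72792 + 0.6363 + 0.5103 + 0.124 + 0 = 2.8691
Σ x·lx·mx = 9.76562; T = 9.76562/2.8691 = 3.40372…
r ≈ ln(R0)/T = ln(2.8691)/3.40372… = 0.30966… → 0.310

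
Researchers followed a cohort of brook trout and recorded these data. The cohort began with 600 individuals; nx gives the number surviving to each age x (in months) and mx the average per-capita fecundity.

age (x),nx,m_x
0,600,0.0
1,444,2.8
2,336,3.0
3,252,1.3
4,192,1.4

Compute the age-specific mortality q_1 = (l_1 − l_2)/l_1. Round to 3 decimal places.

0.243

lx = nx/n0 = nx/600: 1, 0.74, 0.56, 0.42, 0.32
q_1 = (l_1 − l_2) / l_1 = (0.74 − 0.56) / 0.74
     = 0.18 / 0.74 = 0.243243… → 0.243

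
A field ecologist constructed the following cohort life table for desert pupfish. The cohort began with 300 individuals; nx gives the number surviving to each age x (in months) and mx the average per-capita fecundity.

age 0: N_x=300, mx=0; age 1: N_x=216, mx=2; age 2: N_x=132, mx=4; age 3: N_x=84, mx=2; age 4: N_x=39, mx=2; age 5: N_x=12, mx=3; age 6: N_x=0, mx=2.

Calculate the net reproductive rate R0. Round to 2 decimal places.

4.14

lx = nx/n0 = nx/300: 1, 0.72, 0.44, 0.28, 0.13, 0.04, 0
lx·mx by age: 0, 1.44, 1.76, 0.56, 0.26, 0.12, 0
R0 = Σ lx·mx = 4.14 → 4.14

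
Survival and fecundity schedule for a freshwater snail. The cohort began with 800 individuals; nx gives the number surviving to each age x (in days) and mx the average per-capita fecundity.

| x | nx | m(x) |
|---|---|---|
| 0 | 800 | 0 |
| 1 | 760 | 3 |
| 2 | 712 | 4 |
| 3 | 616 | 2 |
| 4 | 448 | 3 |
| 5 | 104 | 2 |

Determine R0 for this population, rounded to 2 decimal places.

9.89

lx = nx/n0 = nx/800: 1, 0.95, 0.89, 0.77, 0.56, 0.13
lx·mx by age: 0, 2.85, 3.56, 1.54, 1.68, 0.26
R0 = Σ lx·mx = 9.89 → 9.89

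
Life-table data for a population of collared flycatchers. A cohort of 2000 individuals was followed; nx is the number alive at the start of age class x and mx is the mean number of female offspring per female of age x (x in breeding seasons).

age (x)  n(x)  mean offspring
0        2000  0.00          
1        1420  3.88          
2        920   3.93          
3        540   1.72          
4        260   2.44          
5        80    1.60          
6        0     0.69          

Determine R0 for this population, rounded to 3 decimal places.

5.408

lx = nx/n0 = nx/2000: 1, 0.71, 0.46, 0.27, 0.13, 0.04, 0
lx·mx by age: 0, 2.7548, 1.8078, 0.4644, 0.3172, 0.064, 0
R0 = Σ lx·mx = 5.4082 → 5.408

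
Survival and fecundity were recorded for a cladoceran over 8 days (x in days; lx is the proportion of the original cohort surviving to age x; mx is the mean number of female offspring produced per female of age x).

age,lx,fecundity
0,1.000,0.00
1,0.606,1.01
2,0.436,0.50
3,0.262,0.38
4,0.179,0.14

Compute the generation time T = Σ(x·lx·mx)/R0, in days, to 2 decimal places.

1.52

lx·mx: 0, 0.61206, 0.218, 0.09956, 0.02506 → R0 = 0.95468
x·lx·mx: 0, 0.61206, 0.436, 0.29868, 0.10024 → Σ = 1.44698
T = 1.44698 / 0.95468 = 1.51567… → 1.52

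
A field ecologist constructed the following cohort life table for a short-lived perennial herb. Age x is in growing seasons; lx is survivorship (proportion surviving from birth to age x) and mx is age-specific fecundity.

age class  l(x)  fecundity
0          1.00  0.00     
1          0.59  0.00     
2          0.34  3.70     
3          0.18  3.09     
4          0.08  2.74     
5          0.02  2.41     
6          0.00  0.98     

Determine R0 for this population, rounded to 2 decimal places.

lx·mx by age: 0, 0, 1.258, 0.5562, 0.2192, 0.0482, 0
R0 = Σ lx·mx = 2.0816 → 2.08

2.08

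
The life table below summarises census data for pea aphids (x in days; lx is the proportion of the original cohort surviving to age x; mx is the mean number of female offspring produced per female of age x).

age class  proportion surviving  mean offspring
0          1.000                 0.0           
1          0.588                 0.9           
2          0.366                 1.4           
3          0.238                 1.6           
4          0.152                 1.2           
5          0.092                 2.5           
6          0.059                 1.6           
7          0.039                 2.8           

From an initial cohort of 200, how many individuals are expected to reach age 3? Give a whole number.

48

Expected survivors = N0 · l_3 = 200 × 0.238 = 47.6 → 48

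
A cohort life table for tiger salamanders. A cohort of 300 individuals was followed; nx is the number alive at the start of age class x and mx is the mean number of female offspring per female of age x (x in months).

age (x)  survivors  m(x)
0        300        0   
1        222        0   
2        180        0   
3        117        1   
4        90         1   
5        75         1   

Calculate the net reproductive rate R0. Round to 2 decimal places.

0.94

lx = nx/n0 = nx/300: 1, 0.74, 0.6, 0.39, 0.3, 0.25
lx·mx by age: 0, 0, 0, 0.39, 0.3, 0.25
R0 = Σ lx·mx = 0.94 → 0.94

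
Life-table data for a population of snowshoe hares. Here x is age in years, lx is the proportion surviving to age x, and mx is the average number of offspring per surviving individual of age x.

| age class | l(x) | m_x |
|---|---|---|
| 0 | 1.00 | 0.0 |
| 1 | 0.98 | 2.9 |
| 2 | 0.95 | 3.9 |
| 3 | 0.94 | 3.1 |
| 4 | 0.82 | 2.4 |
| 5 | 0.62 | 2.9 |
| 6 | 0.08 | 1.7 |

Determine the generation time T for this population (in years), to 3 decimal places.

lx·mx: 0, 2.842, 3.705, 2.914, 1.968, 1.798, 0.136 → R0 = 13.363
x·lx·mx: 0, 2.842, 7.41, 8.742, 7.872, 8.99, 0.816 → Σ = 36.672
T = 36.672 / 13.363 = 2.744294… → 2.744

2.744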